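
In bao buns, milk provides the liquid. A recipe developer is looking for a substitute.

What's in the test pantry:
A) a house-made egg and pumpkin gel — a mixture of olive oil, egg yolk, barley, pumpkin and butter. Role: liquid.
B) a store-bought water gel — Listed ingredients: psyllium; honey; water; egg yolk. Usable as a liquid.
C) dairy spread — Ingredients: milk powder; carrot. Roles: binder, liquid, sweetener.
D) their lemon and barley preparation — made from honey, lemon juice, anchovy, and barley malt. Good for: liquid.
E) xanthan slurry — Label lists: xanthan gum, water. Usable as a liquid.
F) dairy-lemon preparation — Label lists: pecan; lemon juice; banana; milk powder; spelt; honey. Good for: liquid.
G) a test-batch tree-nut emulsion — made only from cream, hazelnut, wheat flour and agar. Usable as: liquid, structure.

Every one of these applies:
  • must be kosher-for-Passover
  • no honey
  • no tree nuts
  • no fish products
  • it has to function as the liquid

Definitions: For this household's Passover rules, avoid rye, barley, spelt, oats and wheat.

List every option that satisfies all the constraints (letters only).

A: has barley, so not kosher-for-Passover — out
B: has honey, so not honey-free — reject
C: nothing on the exclusion list — OK
D: has barley malt, so not kosher-for-Passover; has honey, so not honey-free (and 1 more) — no
E: only water and xanthan gum; none excluded — OK
F: has spelt, so not kosher-for-Passover; has honey, so not honey-free (and 1 more) — reject
G: has wheat flour, so not kosher-for-Passover; has hazelnut, so not tree-nut-free — out

C, E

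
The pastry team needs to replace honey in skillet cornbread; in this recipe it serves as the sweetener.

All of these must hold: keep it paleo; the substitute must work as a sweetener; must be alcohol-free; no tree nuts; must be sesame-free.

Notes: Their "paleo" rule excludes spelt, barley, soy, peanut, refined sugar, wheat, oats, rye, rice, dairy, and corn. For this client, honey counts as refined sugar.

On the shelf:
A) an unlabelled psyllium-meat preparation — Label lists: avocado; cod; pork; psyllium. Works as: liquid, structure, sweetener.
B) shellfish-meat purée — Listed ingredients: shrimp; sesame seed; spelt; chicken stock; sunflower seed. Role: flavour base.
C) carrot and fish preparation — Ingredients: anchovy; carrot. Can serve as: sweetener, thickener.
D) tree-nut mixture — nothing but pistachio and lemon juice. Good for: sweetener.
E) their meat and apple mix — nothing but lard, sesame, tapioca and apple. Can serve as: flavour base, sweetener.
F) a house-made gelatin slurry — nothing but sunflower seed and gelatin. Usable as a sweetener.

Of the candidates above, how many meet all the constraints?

A: works as a sweetener, no sesame, no alcohol — keep
B: not usable as a sweetener; has spelt, so not paleo (and 1 more) — reject
C: only anchovy and carrot; none excluded — OK
D: has pistachio, so not tree-nut-free — out
E: has sesame, so not sesame-free — reject
F: only gelatin and sunflower seed; none excluded — OK

3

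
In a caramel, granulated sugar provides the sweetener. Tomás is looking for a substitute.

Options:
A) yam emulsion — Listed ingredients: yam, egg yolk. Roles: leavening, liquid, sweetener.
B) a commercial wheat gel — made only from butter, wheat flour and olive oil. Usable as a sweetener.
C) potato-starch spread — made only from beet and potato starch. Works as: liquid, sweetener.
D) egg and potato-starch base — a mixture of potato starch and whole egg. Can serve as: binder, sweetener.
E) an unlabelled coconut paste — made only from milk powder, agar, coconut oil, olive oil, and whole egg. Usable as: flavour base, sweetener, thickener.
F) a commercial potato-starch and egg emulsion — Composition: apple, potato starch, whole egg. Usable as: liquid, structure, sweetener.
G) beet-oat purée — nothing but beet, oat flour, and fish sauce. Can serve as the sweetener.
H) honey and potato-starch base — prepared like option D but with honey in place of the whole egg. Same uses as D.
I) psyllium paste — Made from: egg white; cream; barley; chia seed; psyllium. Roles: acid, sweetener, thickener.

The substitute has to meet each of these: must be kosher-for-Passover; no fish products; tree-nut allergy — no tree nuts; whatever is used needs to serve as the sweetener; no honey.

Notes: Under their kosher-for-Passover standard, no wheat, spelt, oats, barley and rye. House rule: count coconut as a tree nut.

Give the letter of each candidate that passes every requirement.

A, C, D, F

A: every rule checks out — keep
B: has wheat flour, so not kosher-for-Passover — no
C: all constraints satisfied — keep
D: works as a sweetener, kosher-for-Passover, tree-nut-free — valid
E: has coconut oil, so not tree-nut-free — reject
F: no honey, kosher-for-Passover — OK
G: has oat flour, so not kosher-for-Passover; has fish sauce, so not fish-free — no
H: has honey, so not honey-free — reject
I: has barley, so not kosher-for-Passover — no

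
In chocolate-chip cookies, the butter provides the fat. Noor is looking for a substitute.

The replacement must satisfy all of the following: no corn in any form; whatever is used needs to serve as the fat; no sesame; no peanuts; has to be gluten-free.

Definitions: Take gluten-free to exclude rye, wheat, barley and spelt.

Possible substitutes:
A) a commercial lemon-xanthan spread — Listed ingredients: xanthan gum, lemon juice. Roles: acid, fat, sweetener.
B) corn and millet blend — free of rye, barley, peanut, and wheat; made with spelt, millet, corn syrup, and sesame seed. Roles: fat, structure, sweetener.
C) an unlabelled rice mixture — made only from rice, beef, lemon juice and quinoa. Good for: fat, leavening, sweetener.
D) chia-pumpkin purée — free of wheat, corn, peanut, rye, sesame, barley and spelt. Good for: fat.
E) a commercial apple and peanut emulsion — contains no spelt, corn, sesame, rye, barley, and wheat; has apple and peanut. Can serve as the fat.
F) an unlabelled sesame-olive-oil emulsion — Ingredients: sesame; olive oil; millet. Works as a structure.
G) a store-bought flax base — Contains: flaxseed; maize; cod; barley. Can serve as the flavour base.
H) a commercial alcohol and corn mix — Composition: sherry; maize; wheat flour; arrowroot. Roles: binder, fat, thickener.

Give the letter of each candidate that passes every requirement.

A: no peanut, no sesame — OK
B: has spelt, so not gluten-free; has sesame seed, so not sesame-free (and 1 more) — no
C: no corn, no peanut — valid
D: no sesame, no peanut — OK
E: has peanut, so not peanut-free — out
F: not usable as a fat; has sesame, so not sesame-free — reject
G: not usable as a fat; has barley, so not gluten-free (and 1 more) — reject
H: has wheat flour, so not gluten-free; has maize, so not corn-free — reject

A, C, D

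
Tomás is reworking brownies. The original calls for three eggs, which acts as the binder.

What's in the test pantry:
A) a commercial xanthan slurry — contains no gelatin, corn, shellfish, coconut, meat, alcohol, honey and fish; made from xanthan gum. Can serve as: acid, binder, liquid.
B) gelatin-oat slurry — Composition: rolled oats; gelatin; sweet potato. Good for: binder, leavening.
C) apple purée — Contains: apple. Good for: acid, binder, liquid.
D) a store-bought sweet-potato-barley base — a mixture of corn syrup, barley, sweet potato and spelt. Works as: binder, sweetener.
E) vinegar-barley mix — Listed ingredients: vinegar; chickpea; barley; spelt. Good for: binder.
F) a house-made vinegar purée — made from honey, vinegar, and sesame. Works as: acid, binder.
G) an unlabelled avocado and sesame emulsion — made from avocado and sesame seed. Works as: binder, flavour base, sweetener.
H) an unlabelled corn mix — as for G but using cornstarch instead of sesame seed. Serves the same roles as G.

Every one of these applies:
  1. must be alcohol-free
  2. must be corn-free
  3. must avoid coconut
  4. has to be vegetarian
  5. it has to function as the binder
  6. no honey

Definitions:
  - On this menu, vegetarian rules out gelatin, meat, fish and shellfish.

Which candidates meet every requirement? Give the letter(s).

A, C, E, G

A: nothing on the exclusion list — valid
B: has gelatin, so not vegetarian — no
C: nothing on the exclusion list — valid
D: has corn syrup, so not corn-free — out
E: works as a binder, no corn, vegetarian — keep
F: has honey, so not honey-free — reject
G: works as a binder, no corn, no honey — valid
H: has cornstarch, so not corn-free — no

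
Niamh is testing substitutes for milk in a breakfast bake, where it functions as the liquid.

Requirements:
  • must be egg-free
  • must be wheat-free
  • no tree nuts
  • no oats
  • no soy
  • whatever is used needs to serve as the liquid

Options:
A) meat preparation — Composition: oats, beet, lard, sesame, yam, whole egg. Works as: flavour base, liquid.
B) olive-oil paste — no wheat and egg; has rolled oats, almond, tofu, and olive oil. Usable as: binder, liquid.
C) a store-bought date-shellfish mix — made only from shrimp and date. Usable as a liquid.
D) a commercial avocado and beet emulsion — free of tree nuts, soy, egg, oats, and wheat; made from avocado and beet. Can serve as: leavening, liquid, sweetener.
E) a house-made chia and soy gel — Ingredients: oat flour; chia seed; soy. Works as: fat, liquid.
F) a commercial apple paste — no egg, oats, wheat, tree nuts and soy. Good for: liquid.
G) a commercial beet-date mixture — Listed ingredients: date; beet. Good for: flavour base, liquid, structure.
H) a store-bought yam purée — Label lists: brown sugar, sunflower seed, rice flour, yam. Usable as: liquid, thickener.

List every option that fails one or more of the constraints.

A, B, E

A: has whole egg, so not egg-free; has oats, so not oat-free — reject
B: has rolled oats, so not oat-free; has tofu, so not soy-free (and 1 more) — reject
C: works as a liquid, no oats, no egg — valid
D: no oats, no egg — keep
E: has oat flour, so not oat-free; has soy, so not soy-free — out
F: every rule checks out — keep
G: all constraints satisfied — keep
H: rice flour and brown sugar etc. — none of it excluded — keep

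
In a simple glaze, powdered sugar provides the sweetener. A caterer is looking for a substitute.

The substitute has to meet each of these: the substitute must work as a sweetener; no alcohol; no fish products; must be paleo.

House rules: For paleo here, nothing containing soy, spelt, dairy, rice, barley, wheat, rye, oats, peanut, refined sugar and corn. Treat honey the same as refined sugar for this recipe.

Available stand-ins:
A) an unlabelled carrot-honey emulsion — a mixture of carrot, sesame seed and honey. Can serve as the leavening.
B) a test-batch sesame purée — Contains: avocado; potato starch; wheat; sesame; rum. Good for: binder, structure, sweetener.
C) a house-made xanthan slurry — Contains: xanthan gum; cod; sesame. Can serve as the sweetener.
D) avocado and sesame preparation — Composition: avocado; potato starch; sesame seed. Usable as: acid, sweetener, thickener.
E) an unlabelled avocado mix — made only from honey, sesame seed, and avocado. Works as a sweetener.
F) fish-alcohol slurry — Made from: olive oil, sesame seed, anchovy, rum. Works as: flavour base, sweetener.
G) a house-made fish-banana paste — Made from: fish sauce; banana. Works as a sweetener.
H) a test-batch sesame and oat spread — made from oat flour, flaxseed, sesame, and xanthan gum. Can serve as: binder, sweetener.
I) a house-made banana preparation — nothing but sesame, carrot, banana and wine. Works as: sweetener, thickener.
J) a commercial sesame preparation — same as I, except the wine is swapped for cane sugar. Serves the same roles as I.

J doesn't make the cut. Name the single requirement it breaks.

paleo

usable as a sweetener: satisfied
paleo: has cane sugar — fails
alcohol-free: satisfied
fish-free: satisfied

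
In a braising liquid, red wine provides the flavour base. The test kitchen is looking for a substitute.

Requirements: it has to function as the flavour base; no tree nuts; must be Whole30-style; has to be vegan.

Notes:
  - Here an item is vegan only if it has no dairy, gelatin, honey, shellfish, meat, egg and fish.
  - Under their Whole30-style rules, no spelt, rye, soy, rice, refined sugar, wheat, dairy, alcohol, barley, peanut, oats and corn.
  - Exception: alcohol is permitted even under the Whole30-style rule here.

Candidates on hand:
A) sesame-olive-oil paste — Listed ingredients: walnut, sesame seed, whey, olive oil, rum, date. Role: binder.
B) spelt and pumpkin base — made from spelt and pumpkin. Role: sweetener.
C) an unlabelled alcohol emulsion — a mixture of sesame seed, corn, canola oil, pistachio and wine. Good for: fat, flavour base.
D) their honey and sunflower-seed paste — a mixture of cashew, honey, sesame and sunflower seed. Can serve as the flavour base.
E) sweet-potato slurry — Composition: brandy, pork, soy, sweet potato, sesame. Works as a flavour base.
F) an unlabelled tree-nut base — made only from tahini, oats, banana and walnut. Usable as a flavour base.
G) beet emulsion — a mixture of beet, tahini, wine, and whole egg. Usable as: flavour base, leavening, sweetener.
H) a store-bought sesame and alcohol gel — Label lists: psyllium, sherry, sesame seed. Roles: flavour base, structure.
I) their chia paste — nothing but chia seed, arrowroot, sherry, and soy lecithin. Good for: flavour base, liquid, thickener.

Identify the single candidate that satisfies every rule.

H

A: not usable as a flavour base; has whey, so not vegan (and 2 more) — no
B: not usable as a flavour base; has spelt, so not Whole30-style — no
C: has corn, so not Whole30-style; has pistachio, so not tree-nut-free — no
D: has honey, so not vegan; has cashew, so not tree-nut-free — no
E: has pork, so not vegan; has soy, so not Whole30-style — no
F: has oats, so not Whole30-style; has walnut, so not tree-nut-free — reject
G: has whole egg, so not vegan — reject
H: alcohol is permitted under the Whole30-style carve-out; nothing else excluded — valid
I: has soy lecithin, so not Whole30-style — no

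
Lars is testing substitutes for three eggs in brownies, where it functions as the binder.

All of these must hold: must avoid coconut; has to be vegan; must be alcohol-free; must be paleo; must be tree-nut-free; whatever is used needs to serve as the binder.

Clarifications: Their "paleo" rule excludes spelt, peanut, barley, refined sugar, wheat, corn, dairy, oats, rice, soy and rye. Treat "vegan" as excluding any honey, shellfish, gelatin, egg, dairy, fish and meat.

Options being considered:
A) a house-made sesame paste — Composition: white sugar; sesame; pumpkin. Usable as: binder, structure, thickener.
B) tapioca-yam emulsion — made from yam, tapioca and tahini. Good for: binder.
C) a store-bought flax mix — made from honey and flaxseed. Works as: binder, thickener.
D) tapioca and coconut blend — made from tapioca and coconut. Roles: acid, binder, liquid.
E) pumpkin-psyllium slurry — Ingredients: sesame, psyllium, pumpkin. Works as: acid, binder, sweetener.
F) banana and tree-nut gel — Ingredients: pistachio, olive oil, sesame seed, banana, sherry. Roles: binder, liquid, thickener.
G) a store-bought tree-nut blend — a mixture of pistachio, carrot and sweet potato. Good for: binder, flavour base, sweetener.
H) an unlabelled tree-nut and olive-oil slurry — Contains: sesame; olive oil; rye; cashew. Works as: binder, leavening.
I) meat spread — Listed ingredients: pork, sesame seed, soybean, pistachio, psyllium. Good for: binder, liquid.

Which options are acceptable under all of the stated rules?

B, E

A: has white sugar, so not paleo — no
B: only tahini, tapioca, and yam; none excluded — OK
C: has honey, so not vegan — no
D: has coconut, so not coconut-free — no
E: only sesame, pumpkin, and psyllium; none excluded — keep
F: has sherry, so not alcohol-free; has pistachio, so not tree-nut-free — reject
G: has pistachio, so not tree-nut-free — reject
H: has rye, so not paleo; has cashew, so not tree-nut-free — no
I: has soybean, so not paleo; has pork, so not vegan (and 1 more) — reject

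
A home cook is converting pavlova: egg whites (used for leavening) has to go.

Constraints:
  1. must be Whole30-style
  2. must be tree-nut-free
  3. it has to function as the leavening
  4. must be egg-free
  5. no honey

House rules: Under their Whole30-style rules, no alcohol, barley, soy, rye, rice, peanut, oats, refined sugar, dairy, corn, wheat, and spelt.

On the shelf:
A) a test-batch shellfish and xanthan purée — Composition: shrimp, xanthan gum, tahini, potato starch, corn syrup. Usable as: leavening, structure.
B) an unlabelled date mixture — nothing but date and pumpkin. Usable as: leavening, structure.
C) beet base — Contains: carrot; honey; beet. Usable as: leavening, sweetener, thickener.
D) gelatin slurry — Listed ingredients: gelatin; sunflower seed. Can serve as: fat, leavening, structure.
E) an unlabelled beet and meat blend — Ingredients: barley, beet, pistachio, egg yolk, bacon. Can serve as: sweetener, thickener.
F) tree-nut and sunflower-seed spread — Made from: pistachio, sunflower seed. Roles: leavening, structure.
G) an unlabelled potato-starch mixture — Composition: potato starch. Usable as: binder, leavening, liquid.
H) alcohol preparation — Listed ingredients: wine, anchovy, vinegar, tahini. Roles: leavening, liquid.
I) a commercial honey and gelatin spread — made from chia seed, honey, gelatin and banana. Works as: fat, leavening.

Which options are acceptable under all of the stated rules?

A: has corn syrup, so not Whole30-style — reject
B: only pumpkin and date; none excluded — valid
C: has honey, so not honey-free — no
D: Whole30-style, no honey — OK
E: not usable as a leavening; has barley, so not Whole30-style (and 2 more) — no
F: has pistachio, so not tree-nut-free — reject
G: only potato starch; none excluded — keep
H: has wine, so not Whole30-style — reject
I: has honey, so not honey-free — no

B, D, G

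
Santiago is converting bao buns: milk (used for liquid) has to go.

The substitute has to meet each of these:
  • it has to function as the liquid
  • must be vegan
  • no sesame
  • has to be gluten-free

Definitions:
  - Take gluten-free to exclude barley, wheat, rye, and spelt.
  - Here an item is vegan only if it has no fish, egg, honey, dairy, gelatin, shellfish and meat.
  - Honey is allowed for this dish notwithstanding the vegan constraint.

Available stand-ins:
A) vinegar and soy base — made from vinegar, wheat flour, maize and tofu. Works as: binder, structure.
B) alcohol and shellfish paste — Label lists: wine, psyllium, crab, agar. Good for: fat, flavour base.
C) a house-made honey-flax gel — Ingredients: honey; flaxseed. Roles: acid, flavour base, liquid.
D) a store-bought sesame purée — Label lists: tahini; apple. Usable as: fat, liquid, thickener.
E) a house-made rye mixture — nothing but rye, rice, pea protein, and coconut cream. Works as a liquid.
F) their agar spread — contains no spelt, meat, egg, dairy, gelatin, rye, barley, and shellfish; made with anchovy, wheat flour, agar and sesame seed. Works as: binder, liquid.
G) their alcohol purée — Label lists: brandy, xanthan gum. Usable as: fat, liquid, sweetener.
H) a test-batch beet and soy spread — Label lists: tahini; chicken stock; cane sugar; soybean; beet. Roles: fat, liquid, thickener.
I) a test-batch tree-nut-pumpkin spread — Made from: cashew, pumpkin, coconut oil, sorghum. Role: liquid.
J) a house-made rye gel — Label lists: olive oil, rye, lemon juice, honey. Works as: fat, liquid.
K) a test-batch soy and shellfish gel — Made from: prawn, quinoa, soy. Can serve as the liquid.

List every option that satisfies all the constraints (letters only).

A: not usable as a liquid; has wheat flour, so not gluten-free — reject
B: not usable as a liquid; has crab, so not vegan — reject
C: honey is permitted under the vegan carve-out; nothing else excluded — valid
D: has tahini, so not sesame-free — reject
E: has rye, so not gluten-free — out
F: has wheat flour, so not gluten-free; has anchovy, so not vegan (and 1 more) — no
G: only brandy and xanthan gum; none excluded — valid
H: has chicken stock, so not vegan; has tahini, so not sesame-free — reject
I: coconut oil and cashew etc. — none of it excluded — keep
J: has rye, so not gluten-free — no
K: has prawn, so not vegan — reject

C, G, I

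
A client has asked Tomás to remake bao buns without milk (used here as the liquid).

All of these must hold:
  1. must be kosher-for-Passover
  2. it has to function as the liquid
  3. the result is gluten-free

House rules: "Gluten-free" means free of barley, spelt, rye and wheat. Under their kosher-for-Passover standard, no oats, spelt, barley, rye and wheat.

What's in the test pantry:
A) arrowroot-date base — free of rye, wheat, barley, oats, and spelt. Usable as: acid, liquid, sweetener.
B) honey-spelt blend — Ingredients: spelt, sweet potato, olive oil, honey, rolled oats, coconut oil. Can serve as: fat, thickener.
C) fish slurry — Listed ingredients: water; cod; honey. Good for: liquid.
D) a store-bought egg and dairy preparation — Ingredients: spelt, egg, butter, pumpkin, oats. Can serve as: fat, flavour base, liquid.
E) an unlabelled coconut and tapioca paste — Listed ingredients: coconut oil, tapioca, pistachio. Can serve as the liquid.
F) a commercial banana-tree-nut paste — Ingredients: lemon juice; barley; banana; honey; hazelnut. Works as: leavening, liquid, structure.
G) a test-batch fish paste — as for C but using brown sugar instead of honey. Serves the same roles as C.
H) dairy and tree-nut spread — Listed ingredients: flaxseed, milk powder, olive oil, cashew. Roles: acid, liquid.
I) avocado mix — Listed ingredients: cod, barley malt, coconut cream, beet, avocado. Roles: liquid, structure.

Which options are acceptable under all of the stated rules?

A: every rule checks out — valid
B: not usable as a liquid; has spelt, so not gluten-free (and 1 more) — no
C: only cod, honey, and water; none excluded — keep
D: has spelt, so not gluten-free; has oats, so not kosher-for-Passover — out
E: gluten-free, kosher-for-Passover — keep
F: has barley, so not gluten-free; has barley, so not kosher-for-Passover — no
G: works as a liquid, gluten-free, kosher-for-Passover — valid
H: milk powder and cashew etc. — none of it excluded — keep
I: has barley malt, so not gluten-free; has barley malt, so not kosher-for-Passover — reject

A, C, E, G, H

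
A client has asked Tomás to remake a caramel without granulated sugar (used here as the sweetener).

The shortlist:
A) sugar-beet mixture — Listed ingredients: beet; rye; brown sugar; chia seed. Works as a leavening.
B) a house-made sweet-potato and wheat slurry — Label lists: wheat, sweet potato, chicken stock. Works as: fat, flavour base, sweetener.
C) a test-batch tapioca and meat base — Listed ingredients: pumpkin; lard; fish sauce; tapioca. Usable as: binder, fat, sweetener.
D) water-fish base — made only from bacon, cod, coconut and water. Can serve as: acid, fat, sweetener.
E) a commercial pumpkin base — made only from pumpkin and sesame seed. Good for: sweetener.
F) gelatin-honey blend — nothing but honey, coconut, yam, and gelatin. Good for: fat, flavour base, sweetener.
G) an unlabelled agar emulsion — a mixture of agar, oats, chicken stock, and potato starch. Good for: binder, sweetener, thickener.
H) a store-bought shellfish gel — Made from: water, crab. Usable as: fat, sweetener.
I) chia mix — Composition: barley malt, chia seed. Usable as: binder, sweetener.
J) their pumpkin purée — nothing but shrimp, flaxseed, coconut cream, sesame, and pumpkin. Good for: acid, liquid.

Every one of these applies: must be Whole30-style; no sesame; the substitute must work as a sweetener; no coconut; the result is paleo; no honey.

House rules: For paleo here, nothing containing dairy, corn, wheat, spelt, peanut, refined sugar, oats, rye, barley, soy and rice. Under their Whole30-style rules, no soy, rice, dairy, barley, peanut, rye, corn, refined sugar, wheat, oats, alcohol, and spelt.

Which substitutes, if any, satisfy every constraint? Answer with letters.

C, H

A: not usable as a sweetener; has rye, so not paleo (and 1 more) — reject
B: has wheat, so not paleo; has wheat, so not Whole30-style — out
C: fish sauce and lard etc. — none of it excluded — valid
D: has coconut, so not coconut-free — out
E: has sesame seed, so not sesame-free — out
F: has coconut, so not coconut-free; has honey, so not honey-free — out
G: has oats, so not paleo; has oats, so not Whole30-style — no
H: every rule checks out — valid
I: has barley malt, so not paleo; has barley malt, so not Whole30-style — reject
J: not usable as a sweetener; has coconut cream, so not coconut-free (and 1 more) — out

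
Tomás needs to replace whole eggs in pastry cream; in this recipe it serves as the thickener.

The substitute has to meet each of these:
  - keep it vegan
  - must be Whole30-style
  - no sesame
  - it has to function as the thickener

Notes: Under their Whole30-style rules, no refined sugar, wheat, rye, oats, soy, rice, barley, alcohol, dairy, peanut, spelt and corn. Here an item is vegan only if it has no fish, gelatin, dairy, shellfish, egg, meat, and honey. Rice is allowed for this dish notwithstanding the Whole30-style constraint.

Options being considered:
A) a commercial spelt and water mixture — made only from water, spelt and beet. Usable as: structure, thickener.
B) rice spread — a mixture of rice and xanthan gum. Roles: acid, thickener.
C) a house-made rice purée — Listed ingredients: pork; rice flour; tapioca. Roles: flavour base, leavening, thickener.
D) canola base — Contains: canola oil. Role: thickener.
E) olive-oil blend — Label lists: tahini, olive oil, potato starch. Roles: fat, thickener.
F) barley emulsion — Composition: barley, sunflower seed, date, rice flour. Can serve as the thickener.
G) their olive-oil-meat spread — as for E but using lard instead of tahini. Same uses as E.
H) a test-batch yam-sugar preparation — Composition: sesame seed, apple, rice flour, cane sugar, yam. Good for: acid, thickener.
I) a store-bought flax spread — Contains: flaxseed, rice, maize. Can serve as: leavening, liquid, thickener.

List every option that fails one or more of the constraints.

A, C, E, F, G, H, I

A: has spelt, so not Whole30-style — reject
B: rice is permitted under the Whole30-style carve-out; nothing else excluded — valid
C: has pork, so not vegan — reject
D: vegan, no sesame — valid
E: has tahini, so not sesame-free — out
F: has barley, so not Whole30-style — out
G: has lard, so not vegan — out
H: has cane sugar, so not Whole30-style; has sesame seed, so not sesame-free — reject
I: has maize, so not Whole30-style — no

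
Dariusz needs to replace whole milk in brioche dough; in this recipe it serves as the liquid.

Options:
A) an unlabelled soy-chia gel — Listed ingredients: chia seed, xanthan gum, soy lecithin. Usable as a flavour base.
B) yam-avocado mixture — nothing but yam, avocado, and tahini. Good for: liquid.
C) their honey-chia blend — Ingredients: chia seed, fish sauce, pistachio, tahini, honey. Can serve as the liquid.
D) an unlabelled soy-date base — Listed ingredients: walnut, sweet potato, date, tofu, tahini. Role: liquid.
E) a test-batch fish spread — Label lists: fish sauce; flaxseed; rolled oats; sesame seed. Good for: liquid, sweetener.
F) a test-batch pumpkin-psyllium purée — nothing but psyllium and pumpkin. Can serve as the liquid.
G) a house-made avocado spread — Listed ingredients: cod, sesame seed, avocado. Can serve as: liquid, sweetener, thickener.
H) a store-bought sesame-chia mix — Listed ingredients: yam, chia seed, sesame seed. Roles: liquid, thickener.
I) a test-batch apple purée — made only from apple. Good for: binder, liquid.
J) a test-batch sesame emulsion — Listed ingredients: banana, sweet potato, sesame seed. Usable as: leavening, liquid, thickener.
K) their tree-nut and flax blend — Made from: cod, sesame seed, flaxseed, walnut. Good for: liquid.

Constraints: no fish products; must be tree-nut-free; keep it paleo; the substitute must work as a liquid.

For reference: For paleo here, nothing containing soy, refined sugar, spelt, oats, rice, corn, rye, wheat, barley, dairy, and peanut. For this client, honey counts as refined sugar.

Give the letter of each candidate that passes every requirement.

B, F, H, I, J

A: not usable as a liquid; has soy lecithin, so not paleo — reject
B: only tahini, yam and avocado; none excluded — valid
C: has honey, so not paleo; has fish sauce, so not fish-free (and 1 more) — out
D: has tofu, so not paleo; has walnut, so not tree-nut-free — out
E: has rolled oats, so not paleo; has fish sauce, so not fish-free — no
F: works as a liquid, no tree nuts, no fish — OK
G: has cod, so not fish-free — out
H: all constraints satisfied — keep
I: all constraints satisfied — OK
J: all constraints satisfied — valid
K: has cod, so not fish-free; has walnut, so not tree-nut-free — no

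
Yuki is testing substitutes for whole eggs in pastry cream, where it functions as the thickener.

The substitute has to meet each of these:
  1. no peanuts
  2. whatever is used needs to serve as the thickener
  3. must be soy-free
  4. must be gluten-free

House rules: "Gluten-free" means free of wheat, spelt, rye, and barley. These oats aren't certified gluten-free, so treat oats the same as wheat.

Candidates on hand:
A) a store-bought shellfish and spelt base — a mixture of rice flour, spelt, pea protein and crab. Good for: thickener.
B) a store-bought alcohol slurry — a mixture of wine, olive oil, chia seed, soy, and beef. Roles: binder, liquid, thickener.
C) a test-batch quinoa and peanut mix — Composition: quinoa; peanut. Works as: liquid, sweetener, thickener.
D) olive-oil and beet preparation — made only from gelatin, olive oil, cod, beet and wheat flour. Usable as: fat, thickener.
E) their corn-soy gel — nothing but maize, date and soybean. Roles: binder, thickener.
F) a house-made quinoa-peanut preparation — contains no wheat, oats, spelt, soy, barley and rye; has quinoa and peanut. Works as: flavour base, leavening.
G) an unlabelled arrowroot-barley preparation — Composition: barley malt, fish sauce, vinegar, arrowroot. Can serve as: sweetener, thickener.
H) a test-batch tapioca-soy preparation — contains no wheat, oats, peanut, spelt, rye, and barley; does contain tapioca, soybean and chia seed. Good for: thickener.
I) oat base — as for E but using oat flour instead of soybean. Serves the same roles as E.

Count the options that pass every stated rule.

0

A: has spelt, so not gluten-free — out
B: has soy, so not soy-free — reject
C: has peanut, so not peanut-free — no
D: has wheat flour, so not gluten-free — reject
E: has soybean, so not soy-free — reject
F: not usable as a thickener; has peanut, so not peanut-free — out
G: has barley malt, so not gluten-free — out
H: has soybean, so not soy-free — reject
I: has oat flour, so not gluten-free — reject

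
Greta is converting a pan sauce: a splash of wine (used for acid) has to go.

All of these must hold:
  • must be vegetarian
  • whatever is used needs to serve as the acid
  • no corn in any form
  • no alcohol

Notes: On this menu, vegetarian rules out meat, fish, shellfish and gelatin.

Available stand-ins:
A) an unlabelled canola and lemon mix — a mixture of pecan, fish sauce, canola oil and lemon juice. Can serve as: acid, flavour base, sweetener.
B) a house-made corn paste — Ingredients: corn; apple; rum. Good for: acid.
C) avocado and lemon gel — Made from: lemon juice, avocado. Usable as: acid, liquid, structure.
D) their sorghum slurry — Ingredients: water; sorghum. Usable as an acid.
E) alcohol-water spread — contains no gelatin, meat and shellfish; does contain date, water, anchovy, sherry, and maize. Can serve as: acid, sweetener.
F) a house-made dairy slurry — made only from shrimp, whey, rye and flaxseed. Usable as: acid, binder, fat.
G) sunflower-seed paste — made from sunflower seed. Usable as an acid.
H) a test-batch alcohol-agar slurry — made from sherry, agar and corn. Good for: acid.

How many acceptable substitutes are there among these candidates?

A: has fish sauce, so not vegetarian — no
B: has rum, so not alcohol-free; has corn, so not corn-free — no
C: no alcohol, vegetarian — valid
D: works as an acid, no alcohol, no corn — OK
E: has anchovy, so not vegetarian; has sherry, so not alcohol-free (and 1 more) — out
F: has shrimp, so not vegetarian — no
G: works as an acid, vegetarian, no alcohol — valid
H: has sherry, so not alcohol-free; has corn, so not corn-free — reject

3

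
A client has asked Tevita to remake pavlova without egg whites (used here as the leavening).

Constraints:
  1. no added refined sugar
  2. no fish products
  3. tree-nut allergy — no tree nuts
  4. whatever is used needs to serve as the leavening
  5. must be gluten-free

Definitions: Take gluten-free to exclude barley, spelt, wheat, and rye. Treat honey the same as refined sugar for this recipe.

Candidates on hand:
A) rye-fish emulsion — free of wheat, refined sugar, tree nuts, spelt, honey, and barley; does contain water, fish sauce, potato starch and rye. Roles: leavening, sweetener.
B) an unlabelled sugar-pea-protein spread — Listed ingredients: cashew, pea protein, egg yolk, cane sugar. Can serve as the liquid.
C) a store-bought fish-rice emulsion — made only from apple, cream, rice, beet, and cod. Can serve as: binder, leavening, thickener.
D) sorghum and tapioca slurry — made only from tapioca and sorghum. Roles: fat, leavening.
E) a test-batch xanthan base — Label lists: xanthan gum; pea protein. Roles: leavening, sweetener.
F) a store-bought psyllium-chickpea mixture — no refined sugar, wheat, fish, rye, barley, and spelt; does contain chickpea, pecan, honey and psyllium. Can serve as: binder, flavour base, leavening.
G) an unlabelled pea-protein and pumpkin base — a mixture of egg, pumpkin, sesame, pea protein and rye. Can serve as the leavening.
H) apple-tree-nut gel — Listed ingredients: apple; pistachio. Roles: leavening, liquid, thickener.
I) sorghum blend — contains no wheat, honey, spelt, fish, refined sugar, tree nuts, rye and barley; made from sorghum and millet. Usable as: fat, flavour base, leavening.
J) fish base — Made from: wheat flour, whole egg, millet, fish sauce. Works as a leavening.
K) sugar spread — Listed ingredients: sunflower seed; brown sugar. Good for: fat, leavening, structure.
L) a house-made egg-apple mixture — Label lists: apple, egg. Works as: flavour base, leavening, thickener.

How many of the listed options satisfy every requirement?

A: has rye, so not gluten-free; has fish sauce, so not fish-free — out
B: not usable as a leavening; has cashew, so not tree-nut-free (and 1 more) — no
C: has cod, so not fish-free — out
D: only sorghum and tapioca; none excluded — keep
E: only xanthan gum and pea protein; none excluded — keep
F: has pecan, so not tree-nut-free; has honey, so not no-added-sugar — reject
G: has rye, so not gluten-free — reject
H: has pistachio, so not tree-nut-free — no
I: works as a leavening, no-added-sugar, no tree nuts — keep
J: has wheat flour, so not gluten-free; has fish sauce, so not fish-free — out
K: has brown sugar, so not no-added-sugar — out
L: only egg and apple; none excluded — OK

4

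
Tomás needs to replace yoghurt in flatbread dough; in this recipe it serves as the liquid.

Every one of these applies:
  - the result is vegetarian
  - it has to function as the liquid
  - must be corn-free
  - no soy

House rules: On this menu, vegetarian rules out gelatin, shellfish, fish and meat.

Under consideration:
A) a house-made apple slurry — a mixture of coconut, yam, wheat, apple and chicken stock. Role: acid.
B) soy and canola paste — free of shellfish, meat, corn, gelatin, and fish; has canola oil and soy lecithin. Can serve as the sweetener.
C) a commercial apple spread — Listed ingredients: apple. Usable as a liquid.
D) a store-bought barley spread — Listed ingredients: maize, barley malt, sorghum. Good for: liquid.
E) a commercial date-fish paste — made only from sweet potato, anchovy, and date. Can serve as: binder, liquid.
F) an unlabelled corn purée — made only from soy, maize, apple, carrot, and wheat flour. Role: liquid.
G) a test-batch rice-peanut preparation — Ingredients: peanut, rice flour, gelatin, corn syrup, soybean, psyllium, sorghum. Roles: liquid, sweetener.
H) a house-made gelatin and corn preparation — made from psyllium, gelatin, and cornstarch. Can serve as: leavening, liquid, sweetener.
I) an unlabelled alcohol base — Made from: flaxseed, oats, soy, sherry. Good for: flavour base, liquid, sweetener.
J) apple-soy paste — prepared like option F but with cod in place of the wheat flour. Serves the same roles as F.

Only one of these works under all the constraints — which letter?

C

A: not usable as a liquid; has chicken stock, so not vegetarian — out
B: not usable as a liquid; has soy lecithin, so not soy-free — reject
C: only apple; none excluded — OK
D: has maize, so not corn-free — out
E: has anchovy, so not vegetarian — reject
F: has soy, so not soy-free; has maize, so not corn-free — out
G: has gelatin, so not vegetarian; has soybean, so not soy-free (and 1 more) — out
H: has gelatin, so not vegetarian; has cornstarch, so not corn-free — no
I: has soy, so not soy-free — no
J: has cod, so not vegetarian; has soy, so not soy-free (and 1 more) — no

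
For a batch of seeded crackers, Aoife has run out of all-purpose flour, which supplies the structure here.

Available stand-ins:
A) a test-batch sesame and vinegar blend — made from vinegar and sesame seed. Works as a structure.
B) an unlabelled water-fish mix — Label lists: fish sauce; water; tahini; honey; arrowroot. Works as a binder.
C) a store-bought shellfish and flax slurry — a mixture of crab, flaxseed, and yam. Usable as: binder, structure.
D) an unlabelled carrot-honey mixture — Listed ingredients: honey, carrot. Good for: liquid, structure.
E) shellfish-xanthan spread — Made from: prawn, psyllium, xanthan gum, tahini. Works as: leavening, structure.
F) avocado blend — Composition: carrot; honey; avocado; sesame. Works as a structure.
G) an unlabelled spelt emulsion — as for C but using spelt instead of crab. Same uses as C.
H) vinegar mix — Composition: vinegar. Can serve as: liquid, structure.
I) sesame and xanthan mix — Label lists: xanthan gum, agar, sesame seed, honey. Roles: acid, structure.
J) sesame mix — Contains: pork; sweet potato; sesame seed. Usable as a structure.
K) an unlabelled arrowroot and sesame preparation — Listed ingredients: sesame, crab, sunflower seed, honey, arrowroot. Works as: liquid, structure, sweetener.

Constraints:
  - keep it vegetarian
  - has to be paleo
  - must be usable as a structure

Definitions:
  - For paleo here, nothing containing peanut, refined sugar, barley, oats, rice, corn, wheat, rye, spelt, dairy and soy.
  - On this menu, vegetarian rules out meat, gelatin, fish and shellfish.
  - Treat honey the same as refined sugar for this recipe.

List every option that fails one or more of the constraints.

A: paleo, vegetarian — valid
B: not usable as a structure; has honey, so not paleo (and 1 more) — out
C: has crab, so not vegetarian — reject
D: has honey, so not paleo — reject
E: has prawn, so not vegetarian — no
F: has honey, so not paleo — reject
G: has spelt, so not paleo — out
H: every rule checks out — OK
I: has honey, so not paleo — no
J: has pork, so not vegetarian — no
K: has honey, so not paleo; has crab, so not vegetarian — no

B, C, D, E, F, G, I, J, K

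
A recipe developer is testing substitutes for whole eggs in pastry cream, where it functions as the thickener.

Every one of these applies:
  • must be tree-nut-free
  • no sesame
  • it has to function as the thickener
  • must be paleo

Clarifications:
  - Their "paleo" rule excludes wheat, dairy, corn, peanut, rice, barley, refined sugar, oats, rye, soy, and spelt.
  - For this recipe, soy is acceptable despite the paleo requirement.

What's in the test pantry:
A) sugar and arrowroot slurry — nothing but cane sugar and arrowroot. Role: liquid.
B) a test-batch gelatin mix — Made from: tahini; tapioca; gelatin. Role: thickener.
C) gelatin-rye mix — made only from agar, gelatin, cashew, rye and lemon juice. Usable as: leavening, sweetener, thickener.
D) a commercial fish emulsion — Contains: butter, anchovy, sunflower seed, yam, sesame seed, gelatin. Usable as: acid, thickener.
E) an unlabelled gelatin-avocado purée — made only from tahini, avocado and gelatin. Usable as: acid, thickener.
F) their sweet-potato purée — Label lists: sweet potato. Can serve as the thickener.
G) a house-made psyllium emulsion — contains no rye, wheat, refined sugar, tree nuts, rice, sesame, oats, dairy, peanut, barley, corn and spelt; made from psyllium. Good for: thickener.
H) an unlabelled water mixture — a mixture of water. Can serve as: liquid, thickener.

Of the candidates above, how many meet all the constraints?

A: not usable as a thickener; has cane sugar, so not paleo — out
B: has tahini, so not sesame-free — no
C: has rye, so not paleo; has cashew, so not tree-nut-free — out
D: has butter, so not paleo; has sesame seed, so not sesame-free — reject
E: has tahini, so not sesame-free — reject
F: only sweet potato; none excluded — OK
G: works as a thickener, no tree nuts, paleo — keep
H: only water; none excluded — keep

3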